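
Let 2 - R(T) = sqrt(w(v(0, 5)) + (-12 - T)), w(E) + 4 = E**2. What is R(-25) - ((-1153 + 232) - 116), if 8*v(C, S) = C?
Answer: 1036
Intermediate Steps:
v(C, S) = C/8
w(E) = -4 + E**2
R(T) = 2 - sqrt(-16 - T) (R(T) = 2 - sqrt((-4 + ((1/8)*0)**2) + (-12 - T)) = 2 - sqrt((-4 + 0**2) + (-12 - T)) = 2 - sqrt((-4 + 0) + (-12 - T)) = 2 - sqrt(-4 + (-12 - T)) = 2 - sqrt(-16 - T))
R(-25) - ((-1153 + 232) - 116) = (2 - sqrt(-16 - 1*(-25))) - ((-1153 + 232) - 116) = (2 - sqrt(-16 + 25)) - (-921 - 116) = (2 - sqrt(9)) - 1*(-1037) = (2 - 1*3) + 1037 = (2 - 3) + 1037 = -1 + 1037 = 1036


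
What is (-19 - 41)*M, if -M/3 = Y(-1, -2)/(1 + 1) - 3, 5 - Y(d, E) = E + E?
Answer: 270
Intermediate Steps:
Y(d, E) = 5 - 2*E (Y(d, E) = 5 - (E + E) = 5 - 2*E)
M = -9/2 (M = -3*((5 - 2*(-2))/(1 + 1) - 3) = -3*((5 + 4)/2 - 3) = -3*((½)*9 - 3) = -3*(9/2 - 3) = -3*3/2 = -9/2 ≈ -4.5000)
(-19 - 41)*M = (-19 - 41)*(-9/2) = -60*(-9/2) = 270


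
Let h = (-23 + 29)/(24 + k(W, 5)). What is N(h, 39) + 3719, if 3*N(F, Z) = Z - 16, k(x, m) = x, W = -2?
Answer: 11180/3 ≈ 3726.7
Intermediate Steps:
h = 3/11 (h = (-23 + 29)/(24 - 2) = 6/22 = 6*(1/22) = 3/11 ≈ 0.27273)
N(F, Z) = -16/3 + Z/3 (N(F, Z) = (Z - 16)/3 = (-16 + Z)/3 = -16/3 + Z/3)
N(h, 39) + 3719 = (-16/3 + (⅓)*39) + 3719 = (-16/3 + 13) + 3719 = 23/3 + 3719 = 11180/3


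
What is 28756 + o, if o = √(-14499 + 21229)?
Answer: 28756 + √6730 ≈ 28838.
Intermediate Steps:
o = √6730 ≈ 82.037
28756 + o = 28756 + √6730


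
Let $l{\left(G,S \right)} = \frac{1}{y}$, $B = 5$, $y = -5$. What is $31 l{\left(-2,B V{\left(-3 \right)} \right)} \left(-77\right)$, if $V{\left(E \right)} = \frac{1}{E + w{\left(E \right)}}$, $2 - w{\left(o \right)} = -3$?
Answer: $\frac{2387}{5} \approx 477.4$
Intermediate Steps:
$w{\left(o \right)} = 5$ ($w{\left(o \right)} = 2 - -3 = 2 + 3 = 5$)
$V{\left(E \right)} = \frac{1}{5 + E}$ ($V{\left(E \right)} = \frac{1}{E + 5} = \frac{1}{5 + E}$)
$l{\left(G,S \right)} = - \frac{1}{5}$ ($l{\left(G,S \right)} = \frac{1}{-5} = - \frac{1}{5}$)
$31 l{\left(-2,B V{\left(-3 \right)} \right)} \left(-77\right) = 31 \left(- \frac{1}{5}\right) \left(-77\right) = \left(- \frac{31}{5}\right) \left(-77\right) = \frac{2387}{5}$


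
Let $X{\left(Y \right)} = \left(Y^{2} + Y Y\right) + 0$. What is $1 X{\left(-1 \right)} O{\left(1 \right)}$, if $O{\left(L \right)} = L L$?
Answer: $2$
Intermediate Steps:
$X{\left(Y \right)} = 2 Y^{2}$ ($X{\left(Y \right)} = \left(Y^{2} + Y^{2}\right) + 0 = 2 Y^{2} + 0 = 2 Y^{2}$)
$O{\left(L \right)} = L^{2}$
$1 X{\left(-1 \right)} O{\left(1 \right)} = 1 \cdot 2 \left(-1\right)^{2} \cdot 1^{2} = 1 \cdot 2 \cdot 1 \cdot 1 = 1 \cdot 2 \cdot 1 = 2 \cdot 1 = 2$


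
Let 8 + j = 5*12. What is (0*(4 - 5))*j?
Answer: 0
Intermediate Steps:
j = 52 (j = -8 + 5*12 = -8 + 60 = 52)
(0*(4 - 5))*j = (0*(4 - 5))*52 = (0*(-1))*52 = 0*52 = 0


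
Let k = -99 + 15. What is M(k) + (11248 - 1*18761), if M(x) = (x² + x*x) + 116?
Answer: 6715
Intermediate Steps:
k = -84
M(x) = 116 + 2*x² (M(x) = (x² + x²) + 116 = 2*x² + 116 = 116 + 2*x²)
M(k) + (11248 - 1*18761) = (116 + 2*(-84)²) + (11248 - 1*18761) = (116 + 2*7056) + (11248 - 18761) = (116 + 14112) - 7513 = 14228 - 7513 = 6715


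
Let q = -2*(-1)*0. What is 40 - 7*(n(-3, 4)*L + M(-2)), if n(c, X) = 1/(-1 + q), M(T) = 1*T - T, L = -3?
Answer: 19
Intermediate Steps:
q = 0 (q = 2*0 = 0)
M(T) = 0 (M(T) = T - T = 0)
n(c, X) = -1 (n(c, X) = 1/(-1 + 0) = 1/(-1) = -1)
40 - 7*(n(-3, 4)*L + M(-2)) = 40 - 7*(-1*(-3) + 0) = 40 - 7*(3 + 0) = 40 - 7*3 = 40 - 21 = 19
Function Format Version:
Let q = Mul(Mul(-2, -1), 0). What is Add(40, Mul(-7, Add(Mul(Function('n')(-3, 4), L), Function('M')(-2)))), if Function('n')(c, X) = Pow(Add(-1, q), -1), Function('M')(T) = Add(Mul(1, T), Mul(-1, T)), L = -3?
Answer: 19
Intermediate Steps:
q = 0 (q = Mul(2, 0) = 0)
Function('M')(T) = 0 (Function('M')(T) = Add(T, Mul(-1, T)) = 0)
Function('n')(c, X) = -1 (Function('n')(c, X) = Pow(Add(-1, 0), -1) = Pow(-1, -1) = -1)
Add(40, Mul(-7, Add(Mul(Function('n')(-3, 4), L), Function('M')(-2)))) = Add(40, Mul(-7, Add(Mul(-1, -3), 0))) = Add(40, Mul(-7, Add(3, 0))) = Add(40, Mul(-7, 3)) = Add(40, -21) = 19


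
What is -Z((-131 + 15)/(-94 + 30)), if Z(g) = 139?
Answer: -139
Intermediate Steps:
-Z((-131 + 15)/(-94 + 30)) = -1*139 = -139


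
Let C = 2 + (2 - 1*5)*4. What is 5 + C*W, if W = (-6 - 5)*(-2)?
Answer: -215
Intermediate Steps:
C = -10 (C = 2 + (2 - 5)*4 = 2 - 3*4 = 2 - 12 = -10)
W = 22 (W = -11*(-2) = 22)
5 + C*W = 5 - 10*22 = 5 - 220 = -215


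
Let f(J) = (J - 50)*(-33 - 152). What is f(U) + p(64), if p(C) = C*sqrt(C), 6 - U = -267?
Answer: -40743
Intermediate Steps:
U = 273 (U = 6 - 1*(-267) = 6 + 267 = 273)
p(C) = C**(3/2)
f(J) = 9250 - 185*J (f(J) = (-50 + J)*(-185) = 9250 - 185*J)
f(U) + p(64) = (9250 - 185*273) + 64**(3/2) = (9250 - 50505) + 512 = -41255 + 512 = -40743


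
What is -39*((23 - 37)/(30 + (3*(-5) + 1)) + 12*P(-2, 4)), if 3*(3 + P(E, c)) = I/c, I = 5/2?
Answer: 10725/8 ≈ 1340.6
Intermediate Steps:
I = 5/2 (I = 5*(½) = 5/2 ≈ 2.5000)
P(E, c) = -3 + 5/(6*c) (P(E, c) = -3 + (5/(2*c))/3 = -3 + 5/(6*c))
-39*((23 - 37)/(30 + (3*(-5) + 1)) + 12*P(-2, 4)) = -39*((23 - 37)/(30 + (3*(-5) + 1)) + 12*(-3 + (⅚)/4)) = -39*(-14/(30 + (-15 + 1)) + 12*(-3 + (⅚)*(¼))) = -39*(-14/(30 - 14) + 12*(-3 + 5/24)) = -39*(-14/16 + 12*(-67/24)) = -39*(-14*1/16 - 67/2) = -39*(-7/8 - 67/2) = -39*(-275/8) = 10725/8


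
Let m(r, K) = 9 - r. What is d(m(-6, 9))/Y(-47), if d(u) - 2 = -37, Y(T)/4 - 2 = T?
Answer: 7/36 ≈ 0.19444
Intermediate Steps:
Y(T) = 8 + 4*T
d(u) = -35 (d(u) = 2 - 37 = -35)
d(m(-6, 9))/Y(-47) = -35/(8 + 4*(-47)) = -35/(8 - 188) = -35/(-180) = -35*(-1/180) = 7/36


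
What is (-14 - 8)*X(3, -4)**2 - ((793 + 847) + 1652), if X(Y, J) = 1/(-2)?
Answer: -6595/2 ≈ -3297.5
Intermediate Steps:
X(Y, J) = -1/2
(-14 - 8)*X(3, -4)**2 - ((793 + 847) + 1652) = (-14 - 8)*(-1/2)**2 - ((793 + 847) + 1652) = -22*1/4 - (1640 + 1652) = -11/2 - 1*3292 = -11/2 - 3292 = -6595/2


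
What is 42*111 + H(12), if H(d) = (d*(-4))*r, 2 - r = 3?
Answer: 4710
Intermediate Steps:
r = -1 (r = 2 - 1*3 = 2 - 3 = -1)
H(d) = 4*d (H(d) = (d*(-4))*(-1) = -4*d*(-1) = 4*d)
42*111 + H(12) = 42*111 + 4*12 = 4662 + 48 = 4710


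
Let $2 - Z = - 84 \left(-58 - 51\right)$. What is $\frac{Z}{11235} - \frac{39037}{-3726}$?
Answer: $\frac{134824297}{13953870} \approx 9.6621$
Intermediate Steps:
$Z = -9154$ ($Z = 2 - - 84 \left(-58 - 51\right) = 2 - \left(-84\right) \left(-109\right) = 2 - 9156 = -9154$)
$\frac{Z}{11235} - \frac{39037}{-3726} = - \frac{9154}{11235} - \frac{39037}{-3726} = \left(-9154\right) \frac{1}{11235} - - \frac{39037}{3726} = - \frac{9154}{11235} + \frac{39037}{3726} = \frac{134824297}{13953870}$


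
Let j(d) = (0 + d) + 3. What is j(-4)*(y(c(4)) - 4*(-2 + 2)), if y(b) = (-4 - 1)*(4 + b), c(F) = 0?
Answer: 20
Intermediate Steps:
j(d) = 3 + d (j(d) = d + 3 = 3 + d)
y(b) = -20 - 5*b (y(b) = -5*(4 + b) = -20 - 5*b)
j(-4)*(y(c(4)) - 4*(-2 + 2)) = (3 - 4)*((-20 - 5*0) - 4*(-2 + 2)) = -((-20 + 0) - 4*0) = -(-20 + 0) = -1*(-20) = 20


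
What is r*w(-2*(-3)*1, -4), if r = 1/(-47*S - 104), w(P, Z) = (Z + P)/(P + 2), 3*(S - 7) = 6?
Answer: -1/2108 ≈ -0.00047438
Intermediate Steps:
S = 9 (S = 7 + (⅓)*6 = 7 + 2 = 9)
w(P, Z) = (P + Z)/(2 + P)
r = -1/527 (r = 1/(-47*9 - 104) = 1/(-423 - 104) = 1/(-527) = -1/527 ≈ -0.0018975)
r*w(-2*(-3)*1, -4) = -(-2*(-3)*1 - 4)/(527*(2 - 2*(-3)*1)) = -(6*1 - 4)/(527*(2 + 6*1)) = -(6 - 4)/(527*(2 + 6)) = -2/(527*8) = -2/4216 = -1/527*¼ = -1/2108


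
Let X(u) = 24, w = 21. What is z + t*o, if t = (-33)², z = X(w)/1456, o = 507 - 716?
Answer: -41423379/182 ≈ -2.2760e+5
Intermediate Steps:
o = -209
z = 3/182 (z = 24/1456 = 24*(1/1456) = 3/182 ≈ 0.016484)
t = 1089
z + t*o = 3/182 + 1089*(-209) = 3/182 - 227601 = -41423379/182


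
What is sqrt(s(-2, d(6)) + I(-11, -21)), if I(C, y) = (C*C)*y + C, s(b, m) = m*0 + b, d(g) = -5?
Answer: I*sqrt(2554) ≈ 50.537*I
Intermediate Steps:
s(b, m) = b (s(b, m) = 0 + b = b)
I(C, y) = C + y*C**2 (I(C, y) = C**2*y + C = y*C**2 + C = C + y*C**2)
sqrt(s(-2, d(6)) + I(-11, -21)) = sqrt(-2 - 11*(1 - 11*(-21))) = sqrt(-2 - 11*(1 + 231)) = sqrt(-2 - 11*232) = sqrt(-2 - 2552) = sqrt(-2554) = I*sqrt(2554)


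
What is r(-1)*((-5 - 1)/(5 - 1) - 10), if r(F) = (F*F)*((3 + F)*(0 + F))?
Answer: 23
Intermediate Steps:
r(F) = F**3*(3 + F) (r(F) = F**2*((3 + F)*F) = F**2*(F*(3 + F)) = F**3*(3 + F))
r(-1)*((-5 - 1)/(5 - 1) - 10) = ((-1)**3*(3 - 1))*((-5 - 1)/(5 - 1) - 10) = (-1*2)*(-6/4 - 10) = -2*(-6*1/4 - 10) = -2*(-3/2 - 10) = -2*(-23/2) = 23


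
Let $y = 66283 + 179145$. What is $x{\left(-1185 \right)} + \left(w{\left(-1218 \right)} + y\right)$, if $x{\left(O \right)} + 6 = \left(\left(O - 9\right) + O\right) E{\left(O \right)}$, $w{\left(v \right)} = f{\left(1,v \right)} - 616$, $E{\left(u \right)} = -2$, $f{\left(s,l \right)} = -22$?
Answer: $249542$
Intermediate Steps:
$w{\left(v \right)} = -638$ ($w{\left(v \right)} = -22 - 616 = -638$)
$y = 245428$
$x{\left(O \right)} = 12 - 4 O$ ($x{\left(O \right)} = -6 + \left(\left(O - 9\right) + O\right) \left(-2\right) = -6 + \left(\left(-9 + O\right) + O\right) \left(-2\right) = -6 + \left(-9 + 2 O\right) \left(-2\right) = -6 - \left(-18 + 4 O\right) = 12 - 4 O$)
$x{\left(-1185 \right)} + \left(w{\left(-1218 \right)} + y\right) = \left(12 - -4740\right) + \left(-638 + 245428\right) = \left(12 + 4740\right) + 244790 = 4752 + 244790 = 249542$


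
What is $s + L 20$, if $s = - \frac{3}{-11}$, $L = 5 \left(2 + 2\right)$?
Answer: $\frac{4403}{11} \approx 400.27$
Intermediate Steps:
$L = 20$ ($L = 5 \cdot 4 = 20$)
$s = \frac{3}{11}$ ($s = \left(-3\right) \left(- \frac{1}{11}\right) = \frac{3}{11} \approx 0.27273$)
$s + L 20 = \frac{3}{11} + 20 \cdot 20 = \frac{3}{11} + 400 = \frac{4403}{11}$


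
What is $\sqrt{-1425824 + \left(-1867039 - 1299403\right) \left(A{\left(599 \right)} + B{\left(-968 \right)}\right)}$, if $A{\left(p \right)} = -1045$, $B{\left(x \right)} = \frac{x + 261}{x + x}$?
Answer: $\frac{\sqrt{6401093069282}}{44} \approx 57501.0$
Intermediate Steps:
$B{\left(x \right)} = \frac{261 + x}{2 x}$
$\sqrt{-1425824 + \left(-1867039 - 1299403\right) \left(A{\left(599 \right)} + B{\left(-968 \right)}\right)} = \sqrt{-1425824 + \left(-1867039 - 1299403\right) \left(-1045 + \frac{261 - 968}{2 \left(-968\right)}\right)} = \sqrt{-1425824 - 3166442 \left(-1045 + \frac{1}{2} \left(- \frac{1}{968}\right) \left(-707\right)\right)} = \sqrt{-1425824 - 3166442 \left(-1045 + \frac{707}{1936}\right)} = \sqrt{-1425824 - - \frac{3201926732273}{968}} = \sqrt{-1425824 + \frac{3201926732273}{968}} = \sqrt{\frac{3200546534641}{968}} = \frac{\sqrt{6401093069282}}{44}$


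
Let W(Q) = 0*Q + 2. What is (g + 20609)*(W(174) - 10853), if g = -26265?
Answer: 61373256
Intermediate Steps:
W(Q) = 2 (W(Q) = 0 + 2 = 2)
(g + 20609)*(W(174) - 10853) = (-26265 + 20609)*(2 - 10853) = -5656*(-10851) = 61373256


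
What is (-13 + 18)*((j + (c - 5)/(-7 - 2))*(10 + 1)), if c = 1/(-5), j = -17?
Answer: -8129/9 ≈ -903.22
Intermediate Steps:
c = -⅕ ≈ -0.20000
(-13 + 18)*((j + (c - 5)/(-7 - 2))*(10 + 1)) = (-13 + 18)*((-17 + (-⅕ - 5)/(-7 - 2))*(10 + 1)) = 5*((-17 - 26/5/(-9))*11) = 5*((-17 - 26/5*(-⅑))*11) = 5*((-17 + 26/45)*11) = 5*(-739/45*11) = 5*(-8129/45) = -8129/9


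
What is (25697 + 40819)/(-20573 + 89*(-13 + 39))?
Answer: -66516/18259 ≈ -3.6429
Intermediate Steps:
(25697 + 40819)/(-20573 + 89*(-13 + 39)) = 66516/(-20573 + 89*26) = 66516/(-20573 + 2314) = 66516/(-18259) = 66516*(-1/18259) = -66516/18259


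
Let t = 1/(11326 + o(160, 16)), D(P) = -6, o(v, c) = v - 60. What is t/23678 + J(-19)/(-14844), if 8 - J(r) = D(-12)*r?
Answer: 7169441653/1003991856708 ≈ 0.0071409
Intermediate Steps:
o(v, c) = -60 + v
J(r) = 8 + 6*r (J(r) = 8 - (-6)*r = 8 + 6*r)
t = 1/11426 (t = 1/(11326 + (-60 + 160)) = 1/(11326 + 100) = 1/11426 ≈ 8.7520e-5)
t/23678 + J(-19)/(-14844) = (1/11426)/23678 + (8 + 6*(-19))/(-14844) = (1/11426)*(1/23678) + (8 - 114)*(-1/14844) = 1/270544828 - 106*(-1/14844) = 1/270544828 + 53/7422 = 7169441653/1003991856708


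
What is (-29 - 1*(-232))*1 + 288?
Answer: 491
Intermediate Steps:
(-29 - 1*(-232))*1 + 288 = (-29 + 232)*1 + 288 = 203*1 + 288 = 203 + 288 = 491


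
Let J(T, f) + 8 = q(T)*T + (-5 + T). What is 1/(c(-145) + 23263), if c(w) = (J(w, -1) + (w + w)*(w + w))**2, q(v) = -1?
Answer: 1/7070646832 ≈ 1.4143e-10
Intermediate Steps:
J(T, f) = -13 (J(T, f) = -8 + (-T + (-5 + T)) = -8 - 5 = -13)
c(w) = (-13 + 4*w**2)**2 (c(w) = (-13 + (w + w)*(w + w))**2 = (-13 + (2*w)*(2*w))**2 = (-13 + 4*w**2)**2)
1/(c(-145) + 23263) = 1/((-13 + 4*(-145)**2)**2 + 23263) = 1/((-13 + 4*21025)**2 + 23263) = 1/((-13 + 84100)**2 + 23263) = 1/(84087**2 + 23263) = 1/(7070623569 + 23263) = 1/7070646832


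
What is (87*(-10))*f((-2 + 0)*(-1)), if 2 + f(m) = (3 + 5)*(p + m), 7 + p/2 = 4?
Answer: 29580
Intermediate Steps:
p = -6 (p = -14 + 2*4 = -14 + 8 = -6)
f(m) = -50 + 8*m (f(m) = -2 + (3 + 5)*(-6 + m) = -2 + 8*(-6 + m) = -2 + (-48 + 8*m) = -50 + 8*m)
(87*(-10))*f((-2 + 0)*(-1)) = (87*(-10))*(-50 + 8*((-2 + 0)*(-1))) = -870*(-50 + 8*(-2*(-1))) = -870*(-50 + 8*2) = -870*(-50 + 16) = -870*(-34) = 29580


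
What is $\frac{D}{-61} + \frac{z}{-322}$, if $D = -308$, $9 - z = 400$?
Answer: $\frac{5349}{854} \approx 6.2635$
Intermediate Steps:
$z = -391$ ($z = 9 - 400 = -391$)
$\frac{D}{-61} + \frac{z}{-322} = - \frac{308}{-61} - \frac{391}{-322} = \left(-308\right) \left(- \frac{1}{61}\right) - - \frac{17}{14} = \frac{308}{61} + \frac{17}{14} = \frac{5349}{854}$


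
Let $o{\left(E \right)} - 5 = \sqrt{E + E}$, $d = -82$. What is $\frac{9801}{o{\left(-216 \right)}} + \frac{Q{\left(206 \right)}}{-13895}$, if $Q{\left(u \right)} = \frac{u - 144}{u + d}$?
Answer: $\frac{1361848493}{12700030} - \frac{117612 i \sqrt{3}}{457} \approx 107.23 - 445.75 i$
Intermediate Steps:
$Q{\left(u \right)} = \frac{-144 + u}{-82 + u}$ ($Q{\left(u \right)} = \frac{u - 144}{u - 82} = \frac{-144 + u}{-82 + u}$)
$o{\left(E \right)} = 5 + \sqrt{2} \sqrt{E}$ ($o{\left(E \right)} = 5 + \sqrt{E + E} = 5 + \sqrt{2 E} = 5 + \sqrt{2} \sqrt{E}$)
$\frac{9801}{o{\left(-216 \right)}} + \frac{Q{\left(206 \right)}}{-13895} = \frac{9801}{5 + \sqrt{2} \sqrt{-216}} + \frac{\frac{1}{-82 + 206} \left(-144 + 206\right)}{-13895} = \frac{9801}{5 + \sqrt{2} \cdot 6 i \sqrt{6}} + \frac{1}{124} \cdot 62 \left(- \frac{1}{13895}\right) = \frac{9801}{5 + 12 i \sqrt{3}} + \frac{1}{124} \cdot 62 \left(- \frac{1}{13895}\right) = \frac{9801}{5 + 12 i \sqrt{3}} + \frac{1}{2} \left(- \frac{1}{13895}\right) = \frac{9801}{5 + 12 i \sqrt{3}} - \frac{1}{27790} = - \frac{1}{27790} + \frac{9801}{5 + 12 i \sqrt{3}}$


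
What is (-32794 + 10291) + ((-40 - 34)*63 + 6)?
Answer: -27159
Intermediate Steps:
(-32794 + 10291) + ((-40 - 34)*63 + 6) = -22503 + (-74*63 + 6) = -22503 + (-4662 + 6) = -22503 - 4656 = -27159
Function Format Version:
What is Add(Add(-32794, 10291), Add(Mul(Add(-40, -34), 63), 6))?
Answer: -27159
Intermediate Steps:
Add(Add(-32794, 10291), Add(Mul(Add(-40, -34), 63), 6)) = Add(-22503, Add(Mul(-74, 63), 6)) = Add(-22503, Add(-4662, 6)) = Add(-22503, -4656) = -27159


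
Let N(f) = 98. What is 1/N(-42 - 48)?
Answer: 1/98 ≈ 0.010204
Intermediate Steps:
1/N(-42 - 48) = 1/98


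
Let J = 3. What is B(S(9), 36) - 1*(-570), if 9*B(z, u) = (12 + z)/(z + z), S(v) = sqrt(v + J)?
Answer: 10261/18 + sqrt(3)/9 ≈ 570.25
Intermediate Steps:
S(v) = sqrt(3 + v) (S(v) = sqrt(v + 3) = sqrt(3 + v))
B(z, u) = (12 + z)/(18*z) (B(z, u) = ((12 + z)/(z + z))/9 = ((12 + z)/((2*z)))/9 = ((12 + z)*(1/(2*z)))/9 = ((12 + z)/(2*z))/9 = (12 + z)/(18*z))
B(S(9), 36) - 1*(-570) = (12 + sqrt(3 + 9))/(18*(sqrt(3 + 9))) - 1*(-570) = (12 + sqrt(12))/(18*(sqrt(12))) + 570 = (12 + 2*sqrt(3))/(18*((2*sqrt(3)))) + 570 = (sqrt(3)/6)*(12 + 2*sqrt(3))/18 + 570 = sqrt(3)*(12 + 2*sqrt(3))/108 + 570 = 570 + sqrt(3)*(12 + 2*sqrt(3))/108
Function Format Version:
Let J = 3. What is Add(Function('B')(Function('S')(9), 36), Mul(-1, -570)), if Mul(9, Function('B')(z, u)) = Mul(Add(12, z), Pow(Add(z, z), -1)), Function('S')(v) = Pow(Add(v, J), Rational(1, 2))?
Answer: Add(Rational(10261, 18), Mul(Rational(1, 9), Pow(3, Rational(1, 2)))) ≈ 570.25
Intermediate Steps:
Function('S')(v) = Pow(Add(3, v), Rational(1, 2)) (Function('S')(v) = Pow(Add(v, 3), Rational(1, 2)) = Pow(Add(3, v), Rational(1, 2)))
Function('B')(z, u) = Mul(Rational(1, 18), Pow(z, -1), Add(12, z)) (Function('B')(z, u) = Mul(Rational(1, 9), Mul(Add(12, z), Pow(Add(z, z), -1))) = Mul(Rational(1, 9), Mul(Add(12, z), Pow(Mul(2, z), -1))) = Mul(Rational(1, 9), Mul(Add(12, z), Mul(Rational(1, 2), Pow(z, -1)))) = Mul(Rational(1, 9), Mul(Rational(1, 2), Pow(z, -1), Add(12, z))) = Mul(Rational(1, 18), Pow(z, -1), Add(12, z)))
Add(Function('B')(Function('S')(9), 36), Mul(-1, -570)) = Add(Mul(Rational(1, 18), Pow(Pow(Add(3, 9), Rational(1, 2)), -1), Add(12, Pow(Add(3, 9), Rational(1, 2)))), Mul(-1, -570)) = Add(Mul(Rational(1, 18), Pow(Pow(12, Rational(1, 2)), -1), Add(12, Pow(12, Rational(1, 2)))), 570) = Add(Mul(Rational(1, 18), Pow(Mul(2, Pow(3, Rational(1, 2))), -1), Add(12, Mul(2, Pow(3, Rational(1, 2))))), 570) = Add(Mul(Rational(1, 18), Mul(Rational(1, 6), Pow(3, Rational(1, 2))), Add(12, Mul(2, Pow(3, Rational(1, 2))))), 570) = Add(Mul(Rational(1, 108), Pow(3, Rational(1, 2)), Add(12, Mul(2, Pow(3, Rational(1, 2))))), 570) = Add(570, Mul(Rational(1, 108), Pow(3, Rational(1, 2)), Add(12, Mul(2, Pow(3, Rational(1, 2))))))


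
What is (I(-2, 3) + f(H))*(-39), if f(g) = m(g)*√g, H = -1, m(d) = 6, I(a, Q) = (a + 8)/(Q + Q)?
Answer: -39 - 234*I ≈ -39.0 - 234.0*I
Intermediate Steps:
I(a, Q) = (8 + a)/(2*Q) (I(a, Q) = (8 + a)/((2*Q)) = (8 + a)*(1/(2*Q)) = (8 + a)/(2*Q))
f(g) = 6*√g
(I(-2, 3) + f(H))*(-39) = ((½)*(8 - 2)/3 + 6*√(-1))*(-39) = ((½)*(⅓)*6 + 6*I)*(-39) = (1 + 6*I)*(-39) = -39 - 234*I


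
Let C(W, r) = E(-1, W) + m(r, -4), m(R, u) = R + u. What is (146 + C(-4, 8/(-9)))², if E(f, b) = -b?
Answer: 1705636/81 ≈ 21057.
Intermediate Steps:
C(W, r) = -4 + r - W (C(W, r) = -W + (r - 4) = -W + (-4 + r) = -4 + r - W)
(146 + C(-4, 8/(-9)))² = (146 + (-4 + 8/(-9) - 1*(-4)))² = (146 + (-4 + 8*(-⅑) + 4))² = (146 + (-4 - 8/9 + 4))² = (146 - 8/9)² = (1306/9)² = 1705636/81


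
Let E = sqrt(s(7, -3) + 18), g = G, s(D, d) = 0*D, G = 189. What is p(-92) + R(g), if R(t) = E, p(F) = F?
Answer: -92 + 3*sqrt(2) ≈ -87.757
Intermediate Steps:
s(D, d) = 0
g = 189
E = 3*sqrt(2) (E = sqrt(0 + 18) = sqrt(18) = 3*sqrt(2) ≈ 4.2426)
R(t) = 3*sqrt(2)
p(-92) + R(g) = -92 + 3*sqrt(2)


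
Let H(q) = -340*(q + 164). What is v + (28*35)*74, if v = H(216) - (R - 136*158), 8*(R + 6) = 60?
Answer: -70387/2 ≈ -35194.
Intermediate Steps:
R = 3/2 (R = -6 + (1/8)*60 = -6 + 15/2 = 3/2 ≈ 1.5000)
H(q) = -55760 - 340*q (H(q) = -340*(164 + q) = -55760 - 340*q)
v = -215427/2 (v = (-55760 - 340*216) - (3/2 - 136*158) = (-55760 - 73440) - (3/2 - 21488) = -129200 - 1*(-42973/2) = -129200 + 42973/2 = -215427/2 ≈ -1.0771e+5)
v + (28*35)*74 = -215427/2 + (28*35)*74 = -215427/2 + 980*74 = -215427/2 + 72520 = -70387/2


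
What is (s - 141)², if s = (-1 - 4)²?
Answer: 13456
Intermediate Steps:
s = 25 (s = (-5)² = 25)
(s - 141)² = (25 - 141)² = (-116)² = 13456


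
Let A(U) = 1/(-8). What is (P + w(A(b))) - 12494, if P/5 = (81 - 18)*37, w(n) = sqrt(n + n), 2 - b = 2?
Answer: -839 + I/2 ≈ -839.0 + 0.5*I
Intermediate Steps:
b = 0 (b = 2 - 1*2 = 2 - 2 = 0)
A(U) = -1/8
w(n) = sqrt(2)*sqrt(n) (w(n) = sqrt(2*n) = sqrt(2)*sqrt(n))
P = 11655 (P = 5*((81 - 18)*37) = 5*(63*37) = 5*2331 = 11655)
(P + w(A(b))) - 12494 = (11655 + sqrt(2)*sqrt(-1/8)) - 12494 = (11655 + sqrt(2)*(I*sqrt(2)/4)) - 12494 = (11655 + I/2) - 12494 = -839 + I/2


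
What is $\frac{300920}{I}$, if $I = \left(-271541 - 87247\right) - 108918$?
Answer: $- \frac{150460}{233853} \approx -0.6434$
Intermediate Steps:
$I = -467706$ ($I = -358788 - 108918 = -467706$)
$\frac{300920}{I} = \frac{300920}{-467706} = 300920 \left(- \frac{1}{467706}\right) = - \frac{150460}{233853}$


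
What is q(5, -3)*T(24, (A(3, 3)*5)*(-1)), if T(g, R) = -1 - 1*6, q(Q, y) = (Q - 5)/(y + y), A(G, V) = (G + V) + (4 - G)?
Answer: 0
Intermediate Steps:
A(G, V) = 4 + V
q(Q, y) = (-5 + Q)/(2*y) (q(Q, y) = (-5 + Q)/((2*y)) = (-5 + Q)*(1/(2*y)) = (-5 + Q)/(2*y))
T(g, R) = -7 (T(g, R) = -1 - 6 = -7)
q(5, -3)*T(24, (A(3, 3)*5)*(-1)) = ((1/2)*(-5 + 5)/(-3))*(-7) = ((1/2)*(-1/3)*0)*(-7) = 0*(-7) = 0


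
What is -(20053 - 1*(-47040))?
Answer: -67093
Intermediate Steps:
-(20053 - 1*(-47040)) = -(20053 + 47040) = -1*67093 = -67093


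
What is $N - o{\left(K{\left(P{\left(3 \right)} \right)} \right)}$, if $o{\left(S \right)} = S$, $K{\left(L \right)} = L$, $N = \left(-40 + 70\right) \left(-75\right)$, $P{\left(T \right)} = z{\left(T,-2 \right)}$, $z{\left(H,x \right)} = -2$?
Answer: $-2248$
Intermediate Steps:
$P{\left(T \right)} = -2$
$N = -2250$ ($N = 30 \left(-75\right) = -2250$)
$N - o{\left(K{\left(P{\left(3 \right)} \right)} \right)} = -2250 - -2 = -2250 + 2 = -2248$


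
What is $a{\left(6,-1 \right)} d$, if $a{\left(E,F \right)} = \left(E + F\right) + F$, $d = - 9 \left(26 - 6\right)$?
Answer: $-720$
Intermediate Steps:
$d = -180$ ($d = \left(-9\right) 20 = -180$)
$a{\left(E,F \right)} = E + 2 F$
$a{\left(6,-1 \right)} d = \left(6 + 2 \left(-1\right)\right) \left(-180\right) = \left(6 - 2\right) \left(-180\right) = 4 \left(-180\right) = -720$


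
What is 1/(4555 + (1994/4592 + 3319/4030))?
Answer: 4626440/21079253367 ≈ 0.00021948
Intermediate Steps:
1/(4555 + (1994/4592 + 3319/4030)) = 1/(4555 + (1994*(1/4592) + 3319*(1/4030))) = 1/(4555 + (997/2296 + 3319/4030)) = 1/(4555 + 5819167/4626440) = 1/(21079253367/4626440) = 4626440/21079253367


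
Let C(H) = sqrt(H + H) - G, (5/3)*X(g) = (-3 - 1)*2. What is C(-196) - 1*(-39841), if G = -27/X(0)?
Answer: 318683/8 + 14*I*sqrt(2) ≈ 39835.0 + 19.799*I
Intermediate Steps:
X(g) = -24/5 (X(g) = 3*((-3 - 1)*2)/5 = 3*(-4*2)/5 = (3/5)*(-8) = -24/5)
G = 45/8 (G = -27/(-24/5) = -27*(-5/24) = 45/8 ≈ 5.6250)
C(H) = -45/8 + sqrt(2)*sqrt(H) (C(H) = sqrt(H + H) - 1*45/8 = sqrt(2*H) - 45/8 = sqrt(2)*sqrt(H) - 45/8 = -45/8 + sqrt(2)*sqrt(H))
C(-196) - 1*(-39841) = (-45/8 + sqrt(2)*sqrt(-196)) - 1*(-39841) = (-45/8 + sqrt(2)*(14*I)) + 39841 = (-45/8 + 14*I*sqrt(2)) + 39841 = 318683/8 + 14*I*sqrt(2)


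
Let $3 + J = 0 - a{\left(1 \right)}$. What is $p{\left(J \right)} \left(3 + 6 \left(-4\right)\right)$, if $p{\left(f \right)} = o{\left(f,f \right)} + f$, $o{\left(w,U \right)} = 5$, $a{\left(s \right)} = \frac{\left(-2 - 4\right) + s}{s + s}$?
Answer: $- \frac{189}{2} \approx -94.5$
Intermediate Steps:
$a{\left(s \right)} = \frac{-6 + s}{2 s}$ ($a{\left(s \right)} = \frac{\left(-2 - 4\right) + s}{2 s} = \left(-6 + s\right) \frac{1}{2 s} = \frac{-6 + s}{2 s}$)
$J = - \frac{1}{2}$ ($J = -3 + \left(0 - \frac{-6 + 1}{2 \cdot 1}\right) = -3 + \left(0 - \frac{1}{2} \cdot 1 \left(-5\right)\right) = -3 + \left(0 - - \frac{5}{2}\right) = -3 + \left(0 + \frac{5}{2}\right) = -3 + \frac{5}{2} = - \frac{1}{2} \approx -0.5$)
$p{\left(f \right)} = 5 + f$
$p{\left(J \right)} \left(3 + 6 \left(-4\right)\right) = \left(5 - \frac{1}{2}\right) \left(3 + 6 \left(-4\right)\right) = \frac{9 \left(3 - 24\right)}{2} = \frac{9}{2} \left(-21\right) = - \frac{189}{2}$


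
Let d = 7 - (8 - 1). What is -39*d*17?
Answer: 0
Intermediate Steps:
d = 0 (d = 7 - 1*7 = 7 - 7 = 0)
-39*d*17 = -39*0*17 = 0*17 = 0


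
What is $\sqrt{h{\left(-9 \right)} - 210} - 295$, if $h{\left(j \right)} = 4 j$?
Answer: $-295 + i \sqrt{246} \approx -295.0 + 15.684 i$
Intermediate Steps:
$\sqrt{h{\left(-9 \right)} - 210} - 295 = \sqrt{4 \left(-9\right) - 210} - 295 = \sqrt{-36 - 210} - 295 = \sqrt{-246} - 295 = i \sqrt{246} - 295 = -295 + i \sqrt{246}$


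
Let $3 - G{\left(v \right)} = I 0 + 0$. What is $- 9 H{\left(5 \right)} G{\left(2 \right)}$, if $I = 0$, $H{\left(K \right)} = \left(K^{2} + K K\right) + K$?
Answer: $-1485$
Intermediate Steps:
$H{\left(K \right)} = K + 2 K^{2}$ ($H{\left(K \right)} = \left(K^{2} + K^{2}\right) + K = 2 K^{2} + K = K + 2 K^{2}$)
$G{\left(v \right)} = 3$ ($G{\left(v \right)} = 3 - \left(0 \cdot 0 + 0\right) = 3 - \left(0 + 0\right) = 3 - 0 = 3 + 0 = 3$)
$- 9 H{\left(5 \right)} G{\left(2 \right)} = - 9 \cdot 5 \left(1 + 2 \cdot 5\right) 3 = - 9 \cdot 5 \left(1 + 10\right) 3 = - 9 \cdot 5 \cdot 11 \cdot 3 = \left(-9\right) 55 \cdot 3 = \left(-495\right) 3 = -1485$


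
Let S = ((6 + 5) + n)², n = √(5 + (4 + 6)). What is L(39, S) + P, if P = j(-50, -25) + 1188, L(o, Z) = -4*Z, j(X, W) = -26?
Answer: 618 - 88*√15 ≈ 277.18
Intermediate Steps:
n = √15 (n = √(5 + 10) = √15 ≈ 3.8730)
S = (11 + √15)² (S = ((6 + 5) + √15)² = (11 + √15)² ≈ 221.21)
P = 1162 (P = -26 + 1188 = 1162)
L(39, S) + P = -4*(11 + √15)² + 1162 = 1162 - 4*(11 + √15)²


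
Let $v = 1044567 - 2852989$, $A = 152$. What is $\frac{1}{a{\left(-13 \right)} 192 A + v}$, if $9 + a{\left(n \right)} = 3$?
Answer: $- \frac{1}{1983526} \approx -5.0415 \cdot 10^{-7}$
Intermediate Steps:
$a{\left(n \right)} = -6$ ($a{\left(n \right)} = -9 + 3 = -6$)
$v = -1808422$ ($v = 1044567 - 2852989 = -1808422$)
$\frac{1}{a{\left(-13 \right)} 192 A + v} = \frac{1}{\left(-6\right) 192 \cdot 152 - 1808422} = \frac{1}{\left(-1152\right) 152 - 1808422} = \frac{1}{-175104 - 1808422} = \frac{1}{-1983526} = - \frac{1}{1983526}$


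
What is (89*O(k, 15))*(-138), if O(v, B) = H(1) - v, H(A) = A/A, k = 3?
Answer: 24564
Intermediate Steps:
H(A) = 1
O(v, B) = 1 - v
(89*O(k, 15))*(-138) = (89*(1 - 1*3))*(-138) = (89*(1 - 3))*(-138) = (89*(-2))*(-138) = -178*(-138) = 24564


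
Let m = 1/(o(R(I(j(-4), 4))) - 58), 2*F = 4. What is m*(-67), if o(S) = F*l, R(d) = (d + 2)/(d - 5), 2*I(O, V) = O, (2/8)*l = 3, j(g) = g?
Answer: 67/34 ≈ 1.9706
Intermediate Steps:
F = 2 (F = (½)*4 = 2)
l = 12 (l = 4*3 = 12)
I(O, V) = O/2
R(d) = (2 + d)/(-5 + d)
o(S) = 24 (o(S) = 2*12 = 24)
m = -1/34 (m = 1/(24 - 58) = 1/(-34) = -1/34 ≈ -0.029412)
m*(-67) = -1/34*(-67) = 67/34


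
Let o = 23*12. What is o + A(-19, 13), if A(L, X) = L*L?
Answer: 637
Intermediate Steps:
A(L, X) = L²
o = 276
o + A(-19, 13) = 276 + (-19)² = 276 + 361 = 637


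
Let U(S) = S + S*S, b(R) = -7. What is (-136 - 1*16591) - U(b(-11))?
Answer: -16769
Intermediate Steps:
U(S) = S + S²
(-136 - 1*16591) - U(b(-11)) = (-136 - 1*16591) - (-7)*(1 - 7) = (-136 - 16591) - (-7)*(-6) = -16727 - 1*42 = -16727 - 42 = -16769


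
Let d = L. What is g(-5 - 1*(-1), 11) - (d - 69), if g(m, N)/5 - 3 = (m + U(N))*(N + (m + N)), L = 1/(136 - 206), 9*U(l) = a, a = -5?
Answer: -22819/70 ≈ -325.99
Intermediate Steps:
U(l) = -5/9 (U(l) = (⅑)*(-5) = -5/9)
L = -1/70 (L = 1/(-70) = -1/70 ≈ -0.014286)
d = -1/70 ≈ -0.014286
g(m, N) = 15 + 5*(-5/9 + m)*(m + 2*N) (g(m, N) = 15 + 5*((m - 5/9)*(N + (m + N))) = 15 + 5*((-5/9 + m)*(N + (N + m))) = 15 + 5*((-5/9 + m)*(m + 2*N)) = 15 + 5*(-5/9 + m)*(m + 2*N))
g(-5 - 1*(-1), 11) - (d - 69) = (15 + 5*(-5 - 1*(-1))² - 50/9*11 - 25*(-5 - 1*(-1))/9 + 10*11*(-5 - 1*(-1))) - (-1/70 - 69) = (15 + 5*(-5 + 1)² - 550/9 - 25*(-5 + 1)/9 + 10*11*(-5 + 1)) - 1*(-4831/70) = (15 + 5*(-4)² - 550/9 - 25/9*(-4) + 10*11*(-4)) + 4831/70 = (15 + 5*16 - 550/9 + 100/9 - 440) + 4831/70 = (15 + 80 - 550/9 + 100/9 - 440) + 4831/70 = -395 + 4831/70 = -22819/70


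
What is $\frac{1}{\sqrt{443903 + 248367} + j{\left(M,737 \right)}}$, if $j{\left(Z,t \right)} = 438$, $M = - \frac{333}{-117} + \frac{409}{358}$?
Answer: $- \frac{219}{250213} + \frac{\sqrt{692270}}{500426} \approx 0.00078738$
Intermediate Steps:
$M = \frac{18563}{4654}$ ($M = \left(-333\right) \left(- \frac{1}{117}\right) + 409 \cdot \frac{1}{358} = \frac{37}{13} + \frac{409}{358} = \frac{18563}{4654} \approx 3.9886$)
$\frac{1}{\sqrt{443903 + 248367} + j{\left(M,737 \right)}} = \frac{1}{\sqrt{443903 + 248367} + 438} = \frac{1}{\sqrt{692270} + 438} = \frac{1}{438 + \sqrt{692270}}$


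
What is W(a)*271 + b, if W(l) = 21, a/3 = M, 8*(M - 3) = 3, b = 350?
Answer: 6041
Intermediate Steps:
M = 27/8 (M = 3 + (⅛)*3 = 3 + 3/8 = 27/8 ≈ 3.3750)
a = 81/8 (a = 3*(27/8) = 81/8 ≈ 10.125)
W(a)*271 + b = 21*271 + 350 = 5691 + 350 = 6041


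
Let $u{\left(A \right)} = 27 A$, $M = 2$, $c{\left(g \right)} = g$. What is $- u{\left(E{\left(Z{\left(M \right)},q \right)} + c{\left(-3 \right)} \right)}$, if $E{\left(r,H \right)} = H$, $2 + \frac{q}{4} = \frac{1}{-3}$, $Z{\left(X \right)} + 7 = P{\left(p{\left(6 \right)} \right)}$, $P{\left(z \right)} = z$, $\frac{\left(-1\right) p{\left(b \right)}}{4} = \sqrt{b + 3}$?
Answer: $333$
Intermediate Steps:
$p{\left(b \right)} = - 4 \sqrt{3 + b}$ ($p{\left(b \right)} = - 4 \sqrt{b + 3} = - 4 \sqrt{3 + b}$)
$Z{\left(X \right)} = -19$ ($Z{\left(X \right)} = -7 - 4 \sqrt{3 + 6} = -7 - 4 \sqrt{9} = -7 - 12 = -19$)
$q = - \frac{28}{3}$ ($q = -8 + \frac{4}{-3} = -8 + 4 \left(- \frac{1}{3}\right) = -8 - \frac{4}{3} = - \frac{28}{3} \approx -9.3333$)
$- u{\left(E{\left(Z{\left(M \right)},q \right)} + c{\left(-3 \right)} \right)} = - 27 \left(- \frac{28}{3} - 3\right) = - \frac{27 \left(-37\right)}{3} = \left(-1\right) \left(-333\right) = 333$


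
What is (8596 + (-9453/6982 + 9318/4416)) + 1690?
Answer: 26430544355/2569376 ≈ 10287.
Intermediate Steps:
(8596 + (-9453/6982 + 9318/4416)) + 1690 = (8596 + (-9453*1/6982 + 9318*(1/4416))) + 1690 = (8596 + (-9453/6982 + 1553/736)) + 1690 = (8596 + 1942819/2569376) + 1690 = 22088298915/2569376 + 1690 = 26430544355/2569376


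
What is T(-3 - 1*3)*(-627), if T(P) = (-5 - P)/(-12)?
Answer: 209/4 ≈ 52.250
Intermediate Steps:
T(P) = 5/12 + P/12 (T(P) = (-5 - P)*(-1/12) = 5/12 + P/12)
T(-3 - 1*3)*(-627) = (5/12 + (-3 - 1*3)/12)*(-627) = (5/12 + (-3 - 3)/12)*(-627) = (5/12 + (1/12)*(-6))*(-627) = (5/12 - ½)*(-627) = -1/12*(-627) = 209/4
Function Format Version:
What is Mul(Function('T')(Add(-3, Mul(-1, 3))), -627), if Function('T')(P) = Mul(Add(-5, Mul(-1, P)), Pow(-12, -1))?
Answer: Rational(209, 4) ≈ 52.250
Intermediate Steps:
Function('T')(P) = Add(Rational(5, 12), Mul(Rational(1, 12), P)) (Function('T')(P) = Mul(Add(-5, Mul(-1, P)), Rational(-1, 12)) = Add(Rational(5, 12), Mul(Rational(1, 12), P)))
Mul(Function('T')(Add(-3, Mul(-1, 3))), -627) = Mul(Add(Rational(5, 12), Mul(Rational(1, 12), Add(-3, Mul(-1, 3)))), -627) = Mul(Add(Rational(5, 12), Mul(Rational(1, 12), Add(-3, -3))), -627) = Mul(Add(Rational(5, 12), Mul(Rational(1, 12), -6)), -627) = Mul(Add(Rational(5, 12), Rational(-1, 2)), -627) = Mul(Rational(-1, 12), -627) = Rational(209, 4)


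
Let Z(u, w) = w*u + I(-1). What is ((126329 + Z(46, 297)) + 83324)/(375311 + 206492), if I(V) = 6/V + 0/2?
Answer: 223309/581803 ≈ 0.38382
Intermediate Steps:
I(V) = 6/V (I(V) = 6/V + 0*(1/2) = 6/V + 0 = 6/V)
Z(u, w) = -6 + u*w (Z(u, w) = w*u + 6/(-1) = u*w + 6*(-1) = u*w - 6 = -6 + u*w)
((126329 + Z(46, 297)) + 83324)/(375311 + 206492) = ((126329 + (-6 + 46*297)) + 83324)/(375311 + 206492) = ((126329 + (-6 + 13662)) + 83324)/581803 = ((126329 + 13656) + 83324)*(1/581803) = (139985 + 83324)*(1/581803) = 223309*(1/581803) = 223309/581803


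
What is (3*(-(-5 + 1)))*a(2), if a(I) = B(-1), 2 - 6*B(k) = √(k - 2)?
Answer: 4 - 2*I*√3 ≈ 4.0 - 3.4641*I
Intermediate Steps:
B(k) = ⅓ - √(-2 + k)/6 (B(k) = ⅓ - √(k - 2)/6 = ⅓ - √(-2 + k)/6)
a(I) = ⅓ - I*√3/6 (a(I) = ⅓ - √(-2 - 1)/6 = ⅓ - I*√3/6)
(3*(-(-5 + 1)))*a(2) = (3*(-(-5 + 1)))*(⅓ - I*√3/6) = (3*(-1*(-4)))*(⅓ - I*√3/6) = (3*4)*(⅓ - I*√3/6) = 12*(⅓ - I*√3/6) = 4 - 2*I*√3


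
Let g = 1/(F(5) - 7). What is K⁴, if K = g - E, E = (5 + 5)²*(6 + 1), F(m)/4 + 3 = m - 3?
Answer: 3517130587770801/14641 ≈ 2.4022e+11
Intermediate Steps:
F(m) = -24 + 4*m (F(m) = -12 + 4*(m - 3) = -12 + 4*(-3 + m) = -12 + (-12 + 4*m) = -24 + 4*m)
g = -1/11 (g = 1/((-24 + 4*5) - 7) = 1/((-24 + 20) - 7) = 1/(-4 - 7) = 1/(-11) = -1/11 ≈ -0.090909)
E = 700 (E = 10²*7 = 100*7 = 700)
K = -7701/11 (K = -1/11 - 1*700 = -1/11 - 700 = -7701/11 ≈ -700.09)
K⁴ = (-7701/11)⁴ = 3517130587770801/14641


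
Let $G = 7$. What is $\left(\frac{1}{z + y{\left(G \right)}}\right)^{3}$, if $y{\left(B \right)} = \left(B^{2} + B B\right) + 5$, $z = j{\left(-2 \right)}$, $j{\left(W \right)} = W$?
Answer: $\frac{1}{1030301} \approx 9.7059 \cdot 10^{-7}$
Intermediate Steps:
$z = -2$
$y{\left(B \right)} = 5 + 2 B^{2}$ ($y{\left(B \right)} = \left(B^{2} + B^{2}\right) + 5 = 2 B^{2} + 5 = 5 + 2 B^{2}$)
$\left(\frac{1}{z + y{\left(G \right)}}\right)^{3} = \left(\frac{1}{-2 + \left(5 + 2 \cdot 7^{2}\right)}\right)^{3} = \left(\frac{1}{-2 + \left(5 + 2 \cdot 49\right)}\right)^{3} = \left(\frac{1}{-2 + \left(5 + 98\right)}\right)^{3} = \left(\frac{1}{-2 + 103}\right)^{3} = \left(\frac{1}{101}\right)^{3} = \frac{1}{1030301}$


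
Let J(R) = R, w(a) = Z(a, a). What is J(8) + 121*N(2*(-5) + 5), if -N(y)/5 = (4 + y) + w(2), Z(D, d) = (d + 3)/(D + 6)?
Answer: 1879/8 ≈ 234.88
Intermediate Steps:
Z(D, d) = (3 + d)/(6 + D)
w(a) = (3 + a)/(6 + a)
N(y) = -185/8 - 5*y (N(y) = -5*((4 + y) + (3 + 2)/(6 + 2)) = -5*((4 + y) + 5/8) = -5*(37/8 + y) = -185/8 - 5*y)
J(8) + 121*N(2*(-5) + 5) = 8 + 121*(-185/8 - 5*(2*(-5) + 5)) = 8 + 121*(-185/8 - 5*(-10 + 5)) = 8 + 121*(-185/8 - 5*(-5)) = 8 + 121*(-185/8 + 25) = 8 + 121*(15/8) = 8 + 1815/8 = 1879/8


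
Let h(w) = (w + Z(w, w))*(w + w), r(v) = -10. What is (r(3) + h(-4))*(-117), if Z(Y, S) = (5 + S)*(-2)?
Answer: -4446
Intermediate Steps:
Z(Y, S) = -10 - 2*S
h(w) = 2*w*(-10 - w) (h(w) = (w + (-10 - 2*w))*(w + w) = (-10 - w)*(2*w) = 2*w*(-10 - w))
(r(3) + h(-4))*(-117) = (-10 + 2*(-4)*(-10 - 1*(-4)))*(-117) = (-10 + 2*(-4)*(-10 + 4))*(-117) = (-10 + 2*(-4)*(-6))*(-117) = (-10 + 48)*(-117) = 38*(-117) = -4446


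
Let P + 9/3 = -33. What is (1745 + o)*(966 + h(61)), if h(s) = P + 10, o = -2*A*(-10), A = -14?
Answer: 1377100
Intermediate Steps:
P = -36 (P = -3 - 33 = -36)
o = -280 (o = -2*(-14)*(-10) = 28*(-10) = -280)
h(s) = -26 (h(s) = -36 + 10 = -26)
(1745 + o)*(966 + h(61)) = (1745 - 280)*(966 - 26) = 1465*940 = 1377100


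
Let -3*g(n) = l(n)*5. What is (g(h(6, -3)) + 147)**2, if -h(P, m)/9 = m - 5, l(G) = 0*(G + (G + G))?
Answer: 21609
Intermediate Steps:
l(G) = 0 (l(G) = 0*(G + 2*G) = 0*(3*G) = 0)
h(P, m) = 45 - 9*m (h(P, m) = -9*(m - 5) = -9*(-5 + m) = 45 - 9*m)
g(n) = 0 (g(n) = -0*5 = -1/3*0 = 0)
(g(h(6, -3)) + 147)**2 = (0 + 147)**2 = 147**2 = 21609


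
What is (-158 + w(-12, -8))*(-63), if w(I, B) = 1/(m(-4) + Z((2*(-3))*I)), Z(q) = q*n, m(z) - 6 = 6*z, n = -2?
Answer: 179179/18 ≈ 9954.4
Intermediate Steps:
m(z) = 6 + 6*z
Z(q) = -2*q (Z(q) = q*(-2) = -2*q)
w(I, B) = 1/(-18 + 12*I) (w(I, B) = 1/((6 + 6*(-4)) - 2*2*(-3)*I) = 1/((6 - 24) - (-12)*I) = 1/(-18 + 12*I))
(-158 + w(-12, -8))*(-63) = (-158 + 1/(6*(-3 + 2*(-12))))*(-63) = (-158 + 1/(6*(-3 - 24)))*(-63) = (-158 + (1/6)/(-27))*(-63) = (-158 + (1/6)*(-1/27))*(-63) = (-158 - 1/162)*(-63) = -25597/162*(-63) = 179179/18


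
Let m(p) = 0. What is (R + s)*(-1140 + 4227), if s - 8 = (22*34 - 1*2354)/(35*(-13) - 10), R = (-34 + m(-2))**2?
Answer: 558609114/155 ≈ 3.6039e+6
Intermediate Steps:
R = 1156 (R = (-34 + 0)**2 = (-34)**2 = 1156)
s = 5326/465 (s = 8 + (22*34 - 1*2354)/(35*(-13) - 10) = 8 + (748 - 2354)/(-455 - 10) = 8 - 1606/(-465) = 8 - 1606*(-1/465) = 8 + 1606/465 = 5326/465 ≈ 11.454)
(R + s)*(-1140 + 4227) = (1156 + 5326/465)*(-1140 + 4227) = (542866/465)*3087 = 558609114/155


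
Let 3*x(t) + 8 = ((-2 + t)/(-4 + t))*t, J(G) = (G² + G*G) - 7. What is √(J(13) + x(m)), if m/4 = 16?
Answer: √78835/15 ≈ 18.718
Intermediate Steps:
J(G) = -7 + 2*G² (J(G) = (G² + G²) - 7 = 2*G² - 7 = -7 + 2*G²)
m = 64 (m = 4*16 = 64)
x(t) = -8/3 + t*(-2 + t)/(3*(-4 + t)) (x(t) = -8/3 + (((-2 + t)/(-4 + t))*t)/3 = -8/3 + (t*(-2 + t)/(-4 + t))/3 = -8/3 + t*(-2 + t)/(3*(-4 + t)))
√(J(13) + x(m)) = √((-7 + 2*13²) + (32 + 64² - 10*64)/(3*(-4 + 64))) = √((-7 + 2*169) + (⅓)*(32 + 4096 - 640)/60) = √((-7 + 338) + (⅓)*(1/60)*3488) = √(331 + 872/45) = √(15767/45) = √78835/15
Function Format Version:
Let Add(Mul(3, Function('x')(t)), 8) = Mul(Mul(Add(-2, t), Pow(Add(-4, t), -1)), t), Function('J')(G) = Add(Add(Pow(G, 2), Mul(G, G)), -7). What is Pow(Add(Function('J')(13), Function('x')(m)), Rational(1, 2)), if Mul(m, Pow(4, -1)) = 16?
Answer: Mul(Rational(1, 15), Pow(78835, Rational(1, 2))) ≈ 18.718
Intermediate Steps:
Function('J')(G) = Add(-7, Mul(2, Pow(G, 2))) (Function('J')(G) = Add(Add(Pow(G, 2), Pow(G, 2)), -7) = Add(Mul(2, Pow(G, 2)), -7) = Add(-7, Mul(2, Pow(G, 2))))
m = 64 (m = Mul(4, 16) = 64)
Function('x')(t) = Add(Rational(-8, 3), Mul(Rational(1, 3), t, Pow(Add(-4, t), -1), Add(-2, t))) (Function('x')(t) = Add(Rational(-8, 3), Mul(Rational(1, 3), Mul(Mul(Add(-2, t), Pow(Add(-4, t), -1)), t))) = Add(Rational(-8, 3), Mul(Rational(1, 3), Mul(Mul(Pow(Add(-4, t), -1), Add(-2, t)), t))) = Add(Rational(-8, 3), Mul(Rational(1, 3), Mul(t, Pow(Add(-4, t), -1), Add(-2, t)))) = Add(Rational(-8, 3), Mul(Rational(1, 3), t, Pow(Add(-4, t), -1), Add(-2, t))))
Pow(Add(Function('J')(13), Function('x')(m)), Rational(1, 2)) = Pow(Add(Add(-7, Mul(2, Pow(13, 2))), Mul(Rational(1, 3), Pow(Add(-4, 64), -1), Add(32, Pow(64, 2), Mul(-10, 64)))), Rational(1, 2)) = Pow(Add(Add(-7, Mul(2, 169)), Mul(Rational(1, 3), Pow(60, -1), Add(32, 4096, -640))), Rational(1, 2)) = Pow(Add(Add(-7, 338), Mul(Rational(1, 3), Rational(1, 60), 3488)), Rational(1, 2)) = Pow(Add(331, Rational(872, 45)), Rational(1, 2)) = Pow(Rational(15767, 45), Rational(1, 2)) = Mul(Rational(1, 15), Pow(78835, Rational(1, 2)))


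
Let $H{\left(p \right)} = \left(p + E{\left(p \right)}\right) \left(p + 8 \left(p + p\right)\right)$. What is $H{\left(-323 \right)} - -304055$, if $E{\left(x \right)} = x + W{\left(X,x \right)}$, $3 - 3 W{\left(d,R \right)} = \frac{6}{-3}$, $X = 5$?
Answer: $\frac{11526268}{3} \approx 3.8421 \cdot 10^{6}$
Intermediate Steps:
$W{\left(d,R \right)} = \frac{5}{3}$ ($W{\left(d,R \right)} = 1 - \frac{6 \frac{1}{-3}}{3} = 1 - \frac{6 \left(- \frac{1}{3}\right)}{3} = 1 - - \frac{2}{3} = 1 + \frac{2}{3} = \frac{5}{3}$)
$E{\left(x \right)} = \frac{5}{3} + x$ ($E{\left(x \right)} = x + \frac{5}{3} = \frac{5}{3} + x$)
$H{\left(p \right)} = 17 p \left(\frac{5}{3} + 2 p\right)$ ($H{\left(p \right)} = \left(p + \left(\frac{5}{3} + p\right)\right) \left(p + 8 \left(p + p\right)\right) = \left(\frac{5}{3} + 2 p\right) \left(p + 8 \cdot 2 p\right) = \left(\frac{5}{3} + 2 p\right) \left(p + 16 p\right) = \left(\frac{5}{3} + 2 p\right) 17 p = 17 p \left(\frac{5}{3} + 2 p\right)$)
$H{\left(-323 \right)} - -304055 = \frac{17}{3} \left(-323\right) \left(5 + 6 \left(-323\right)\right) - -304055 = \frac{17}{3} \left(-323\right) \left(5 - 1938\right) + 304055 = \frac{17}{3} \left(-323\right) \left(-1933\right) + 304055 = \frac{10614103}{3} + 304055 = \frac{11526268}{3}$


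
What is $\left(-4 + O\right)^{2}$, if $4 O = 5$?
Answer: $\frac{121}{16} \approx 7.5625$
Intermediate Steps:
$O = \frac{5}{4}$ ($O = \frac{1}{4} \cdot 5 = \frac{5}{4} \approx 1.25$)
$\left(-4 + O\right)^{2} = \left(-4 + \frac{5}{4}\right)^{2} = \left(- \frac{11}{4}\right)^{2} = \frac{121}{16}$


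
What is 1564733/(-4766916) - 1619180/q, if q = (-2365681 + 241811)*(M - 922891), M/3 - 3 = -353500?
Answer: -47081144624222015/143431242772659996 ≈ -0.32825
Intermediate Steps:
M = -1060491 (M = 9 + 3*(-353500) = 9 - 1060500 = -1060491)
q = 4212445528340 (q = (-2365681 + 241811)*(-1060491 - 922891) = -2123870*(-1983382) = 4212445528340)
1564733/(-4766916) - 1619180/q = 1564733/(-4766916) - 1619180/4212445528340 = 1564733*(-1/4766916) - 1619180*1/4212445528340 = -1564733/4766916 - 80959/210622276417 = -47081144624222015/143431242772659996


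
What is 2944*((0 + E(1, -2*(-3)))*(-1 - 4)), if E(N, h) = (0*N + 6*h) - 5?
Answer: -456320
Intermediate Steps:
E(N, h) = -5 + 6*h (E(N, h) = (0 + 6*h) - 5 = 6*h - 5 = -5 + 6*h)
2944*((0 + E(1, -2*(-3)))*(-1 - 4)) = 2944*((0 + (-5 + 6*(-2*(-3))))*(-1 - 4)) = 2944*((0 + (-5 + 6*6))*(-5)) = 2944*((0 + (-5 + 36))*(-5)) = 2944*((0 + 31)*(-5)) = 2944*(31*(-5)) = 2944*(-155) = -456320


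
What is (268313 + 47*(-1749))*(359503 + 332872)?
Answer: 128857911250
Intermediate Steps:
(268313 + 47*(-1749))*(359503 + 332872) = (268313 - 82203)*692375 = 186110*692375 = 128857911250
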